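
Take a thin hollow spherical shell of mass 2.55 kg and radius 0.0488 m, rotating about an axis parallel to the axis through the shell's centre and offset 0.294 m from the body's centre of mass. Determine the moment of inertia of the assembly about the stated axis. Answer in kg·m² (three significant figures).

0.224

I_cm = (2/3)MR² = (2/3)(2.55)(0.0488)² = 0.0040484 kg·m²; centre at d = 0.294 m, so I = I_cm + Md² gives I = 0.0040484 + (2.55)(0.294)² = 0.22446 kg·m².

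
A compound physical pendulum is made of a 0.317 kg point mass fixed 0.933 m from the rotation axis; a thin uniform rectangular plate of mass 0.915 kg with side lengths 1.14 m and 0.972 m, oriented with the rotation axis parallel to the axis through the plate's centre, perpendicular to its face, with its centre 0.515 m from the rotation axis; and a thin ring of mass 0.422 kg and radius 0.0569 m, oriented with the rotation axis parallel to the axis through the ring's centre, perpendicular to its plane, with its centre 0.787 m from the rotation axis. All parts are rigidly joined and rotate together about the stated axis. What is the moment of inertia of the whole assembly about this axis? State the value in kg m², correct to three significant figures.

0.953

Point mass: I_cm = 0; centre at d = 0.933 m, so I = I_cm + Md² gives I = 0 + (0.317)(0.933)² = 0.27595 kg m².
Rectangular plate: I_cm = (1/12)M(a²+b²) = (1/12)(0.915)[(1.14)² + (0.972)²] = 0.17113 kg m²; centre at d = 0.515 m, so I = I_cm + Md² gives I = 0.17113 + (0.915)(0.515)² = 0.41382 kg m².
Thin ring: I_cm = MR² = (0.422)(0.0569)² = 0.0013663 kg m²; centre at d = 0.787 m, so I = I_cm + Md² gives I = 0.0013663 + (0.422)(0.787)² = 0.26274 kg m².
Total I = 0.27595 + 0.41382 + 0.26274 = 0.9525 kg m².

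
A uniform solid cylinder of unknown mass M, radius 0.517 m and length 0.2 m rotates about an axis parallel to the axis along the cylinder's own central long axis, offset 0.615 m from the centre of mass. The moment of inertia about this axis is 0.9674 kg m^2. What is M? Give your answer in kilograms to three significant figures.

1.89

I = I_cm + Md² = (1/2)MR² + Md² = M·[0.5·(0.517)² + (0.615)²] = M·0.51187.
So M = 0.9674 / 0.51187 = 1.8899 kg.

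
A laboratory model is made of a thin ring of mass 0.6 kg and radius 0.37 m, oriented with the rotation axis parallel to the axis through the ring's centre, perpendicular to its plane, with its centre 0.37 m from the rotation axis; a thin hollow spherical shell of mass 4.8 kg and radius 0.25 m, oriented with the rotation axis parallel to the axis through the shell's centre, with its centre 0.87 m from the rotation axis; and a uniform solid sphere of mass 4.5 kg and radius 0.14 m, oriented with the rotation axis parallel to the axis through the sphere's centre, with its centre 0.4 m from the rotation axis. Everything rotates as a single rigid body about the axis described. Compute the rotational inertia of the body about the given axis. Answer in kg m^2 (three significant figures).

4.75

Thin ring: I_cm = MR² = (0.6)(0.37)² = 0.08214 kg m^2; centre at d = 0.37 m, so the parallel axis theorem gives I = 0.08214 + (0.6)(0.37)² = 0.16428 kg m^2.
Spherical shell: I_cm = (2/3)MR² = (2/3)(4.8)(0.25)² = 0.2 kg m^2; centre at d = 0.87 m, so the parallel axis theorem gives I = 0.2 + (4.8)(0.87)² = 3.8331 kg m^2.
Solid sphere: I_cm = (2/5)MR² = (2/5)(4.5)(0.14)² = 0.03528 kg m^2; centre at d = 0.4 m, so the parallel axis theorem gives I = 0.03528 + (4.5)(0.4)² = 0.75528 kg m^2.
Total I = 0.16428 + 3.8331 + 0.75528 = 4.7527 kg m^2.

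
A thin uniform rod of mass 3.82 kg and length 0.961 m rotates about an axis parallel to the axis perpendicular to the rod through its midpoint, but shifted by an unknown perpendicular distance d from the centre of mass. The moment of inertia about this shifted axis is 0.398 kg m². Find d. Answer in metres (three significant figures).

0.165

About the centre-of-mass axis, I_cm = (1/12)ML² = (1/12)(3.82)(0.961)² = 0.29399 kg m².
Parallel axis theorem: I = I_cm + Md², so Md² = 0.398 − 0.29399 = 0.10401 kg m².
d = √(0.10401 / 3.82) = 0.16501 m.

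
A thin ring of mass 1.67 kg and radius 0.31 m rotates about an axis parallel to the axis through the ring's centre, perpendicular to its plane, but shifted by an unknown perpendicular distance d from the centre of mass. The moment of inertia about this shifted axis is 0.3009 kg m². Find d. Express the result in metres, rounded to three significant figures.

About the centre-of-mass axis, I_cm = MR² = (1.67)(0.31)² = 0.16049 kg m².
Parallel axis theorem: I = I_cm + Md², so Md² = 0.3009 − 0.16049 = 0.14041 kg m².
d = √(0.14041 / 1.67) = 0.28996 m.

0.290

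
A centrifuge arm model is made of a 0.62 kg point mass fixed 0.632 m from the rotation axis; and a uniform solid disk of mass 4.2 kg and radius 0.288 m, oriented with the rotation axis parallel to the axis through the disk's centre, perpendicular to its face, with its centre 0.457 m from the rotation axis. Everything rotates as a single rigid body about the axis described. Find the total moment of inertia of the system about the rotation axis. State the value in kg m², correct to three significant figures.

Point mass: I_cm = 0; centre at d = 0.632 m, so I = I_cm + Md² gives I = 0 + (0.62)(0.632)² = 0.24764 kg m².
Solid disk: I_cm = (1/2)MR² = (1/2)(4.2)(0.288)² = 0.17418 kg m²; centre at d = 0.457 m, so I = I_cm + Md² gives I = 0.17418 + (4.2)(0.457)² = 1.0513 kg m².
Total I = 0.24764 + 1.0513 = 1.299 kg m².

1.30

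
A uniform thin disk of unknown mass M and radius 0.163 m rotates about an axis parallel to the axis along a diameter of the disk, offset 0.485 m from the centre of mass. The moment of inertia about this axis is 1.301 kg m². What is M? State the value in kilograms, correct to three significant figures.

I = I_cm + Md² = (1/4)MR² + Md² = M·[0.25·(0.163)² + (0.485)²] = M·0.24187.
So M = 1.301 / 0.24187 = 5.379 kg.

5.38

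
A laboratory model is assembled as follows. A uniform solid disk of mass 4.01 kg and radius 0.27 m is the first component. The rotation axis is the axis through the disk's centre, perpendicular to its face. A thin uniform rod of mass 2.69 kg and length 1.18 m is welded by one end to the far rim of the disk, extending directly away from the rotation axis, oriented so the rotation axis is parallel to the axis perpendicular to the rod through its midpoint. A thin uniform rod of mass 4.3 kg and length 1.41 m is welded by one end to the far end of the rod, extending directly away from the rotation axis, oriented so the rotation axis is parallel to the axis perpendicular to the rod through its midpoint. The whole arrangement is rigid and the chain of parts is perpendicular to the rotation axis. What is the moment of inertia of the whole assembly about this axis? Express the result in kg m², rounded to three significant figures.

Solid disk: I_cm = (1/2)MR² = (1/2)(4.01)(0.27)² = 0.14616 kg m²; axis through the centre, so I = 0.14616 kg m².
Thin rod: I_cm = (1/12)ML² = (1/12)(2.69)(1.18)² = 0.31213 kg m²; centre at d = 0.27 + 0.59 = 0.86 m, so I = I_cm + Md² gives I = 0.31213 + (2.69)(0.86)² = 2.3017 kg m².
Thin rod: I_cm = (1/12)ML² = (1/12)(4.3)(1.41)² = 0.7124 kg m²; centre at d = 0.27 + 0.59 + 0.59 + 0.705 = 2.155 m, so I = I_cm + Md² gives I = 0.7124 + (4.3)(2.155)² = 20.682 kg m².
Total I = 0.14616 + 2.3017 + 20.682 = 23.13 kg m².

23.1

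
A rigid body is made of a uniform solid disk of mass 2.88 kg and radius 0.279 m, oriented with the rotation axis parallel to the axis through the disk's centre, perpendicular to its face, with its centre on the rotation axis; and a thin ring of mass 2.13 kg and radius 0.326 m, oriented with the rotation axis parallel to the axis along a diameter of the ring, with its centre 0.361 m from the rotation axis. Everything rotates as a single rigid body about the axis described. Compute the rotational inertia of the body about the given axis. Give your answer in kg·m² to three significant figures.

0.503

Solid disk: I_cm = (1/2)MR² = (1/2)(2.88)(0.279)² = 0.11209 kg·m²; axis through the centre, so I = 0.11209 kg·m².
Thin ring: I_cm = (1/2)MR² = (1/2)(2.13)(0.326)² = 0.11318 kg·m²; centre at d = 0.361 m, so the parallel axis theorem gives I = 0.11318 + (2.13)(0.361)² = 0.39077 kg·m².
Total I = 0.11209 + 0.39077 = 0.50286 kg·m².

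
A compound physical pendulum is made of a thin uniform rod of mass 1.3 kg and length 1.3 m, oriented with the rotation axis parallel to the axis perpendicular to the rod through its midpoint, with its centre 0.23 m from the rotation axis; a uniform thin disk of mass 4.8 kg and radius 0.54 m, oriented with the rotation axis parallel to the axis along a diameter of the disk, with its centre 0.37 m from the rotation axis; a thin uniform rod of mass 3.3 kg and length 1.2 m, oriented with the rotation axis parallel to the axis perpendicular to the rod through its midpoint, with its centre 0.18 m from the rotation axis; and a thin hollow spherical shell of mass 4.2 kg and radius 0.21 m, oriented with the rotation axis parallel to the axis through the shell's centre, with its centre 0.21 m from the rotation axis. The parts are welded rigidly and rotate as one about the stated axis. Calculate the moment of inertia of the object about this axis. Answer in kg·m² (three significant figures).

Thin rod: I_cm = (1/12)ML² = (1/12)(1.3)(1.3)² = 0.18308 kg·m²; centre at d = 0.23 m, so the parallel axis theorem gives I = 0.18308 + (1.3)(0.23)² = 0.25185 kg·m².
Thin disk: I_cm = (1/4)MR² = (1/4)(4.8)(0.54)² = 0.34992 kg·m²; centre at d = 0.37 m, so the parallel axis theorem gives I = 0.34992 + (4.8)(0.37)² = 1.007 kg·m².
Thin rod: I_cm = (1/12)ML² = (1/12)(3.3)(1.2)² = 0.396 kg·m²; centre at d = 0.18 m, so the parallel axis theorem gives I = 0.396 + (3.3)(0.18)² = 0.50292 kg·m².
Spherical shell: I_cm = (2/3)MR² = (2/3)(4.2)(0.21)² = 0.12348 kg·m²; centre at d = 0.21 m, so the parallel axis theorem gives I = 0.12348 + (4.2)(0.21)² = 0.3087 kg·m².
Total I = 0.25185 + 1.007 + 0.50292 + 0.3087 = 2.0705 kg·m².

2.07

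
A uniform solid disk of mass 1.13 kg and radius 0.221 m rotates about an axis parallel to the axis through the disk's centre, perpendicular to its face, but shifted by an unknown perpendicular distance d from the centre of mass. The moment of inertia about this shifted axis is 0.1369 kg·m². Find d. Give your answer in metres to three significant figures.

About the centre-of-mass axis, I_cm = (1/2)MR² = (1/2)(1.13)(0.221)² = 0.027595 kg·m².
Parallel axis theorem: I = I_cm + Md², so Md² = 0.1369 − 0.027595 = 0.1093 kg·m².
d = √(0.1093 / 1.13) = 0.31101 m.

0.311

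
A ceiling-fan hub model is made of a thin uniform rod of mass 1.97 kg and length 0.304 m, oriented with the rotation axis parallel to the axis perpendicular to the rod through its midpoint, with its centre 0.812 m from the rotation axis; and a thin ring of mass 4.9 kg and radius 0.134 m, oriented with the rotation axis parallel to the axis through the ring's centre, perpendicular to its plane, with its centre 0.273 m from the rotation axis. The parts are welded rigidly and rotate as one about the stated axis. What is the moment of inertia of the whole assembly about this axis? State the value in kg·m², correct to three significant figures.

1.77

Thin rod: I_cm = (1/12)ML² = (1/12)(1.97)(0.304)² = 0.015172 kg·m²; centre at d = 0.812 m, so I = I_cm + Md² gives I = 0.015172 + (1.97)(0.812)² = 1.3141 kg·m².
Thin ring: I_cm = MR² = (4.9)(0.134)² = 0.087984 kg·m²; centre at d = 0.273 m, so I = I_cm + Md² gives I = 0.087984 + (4.9)(0.273)² = 0.45318 kg·m².
Total I = 1.3141 + 0.45318 = 1.7673 kg·m².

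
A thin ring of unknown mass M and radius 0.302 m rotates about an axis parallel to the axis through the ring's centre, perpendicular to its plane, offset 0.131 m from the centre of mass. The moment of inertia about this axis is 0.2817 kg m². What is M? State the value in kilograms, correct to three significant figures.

I = I_cm + Md² = MR² + Md² = M·[1·(0.302)² + (0.131)²] = M·0.10836.
So M = 0.2817 / 0.10836 = 2.5995 kg.

2.60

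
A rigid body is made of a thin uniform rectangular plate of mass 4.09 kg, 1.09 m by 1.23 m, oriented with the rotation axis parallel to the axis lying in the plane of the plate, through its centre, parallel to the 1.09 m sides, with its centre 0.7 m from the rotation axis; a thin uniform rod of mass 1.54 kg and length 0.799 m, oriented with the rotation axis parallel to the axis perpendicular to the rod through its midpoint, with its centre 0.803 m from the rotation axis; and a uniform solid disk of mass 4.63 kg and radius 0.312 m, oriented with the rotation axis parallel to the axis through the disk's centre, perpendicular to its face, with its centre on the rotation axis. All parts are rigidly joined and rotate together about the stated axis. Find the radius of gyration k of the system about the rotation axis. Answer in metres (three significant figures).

Rectangular plate: I_cm = (1/12)Mb² = (1/12)(4.09)(1.23)² = 0.51565 kg·m²; centre at d = 0.7 m, so I = I_cm + Md² gives I = 0.51565 + (4.09)(0.7)² = 2.5197 kg·m².
Thin rod: I_cm = (1/12)ML² = (1/12)(1.54)(0.799)² = 0.081928 kg·m²; centre at d = 0.803 m, so I = I_cm + Md² gives I = 0.081928 + (1.54)(0.803)² = 1.0749 kg·m².
Solid disk: I_cm = (1/2)MR² = (1/2)(4.63)(0.312)² = 0.22535 kg·m²; axis through the centre, so I = 0.22535 kg·m².
Total I = 3.82 kg·m²; total mass M = 10.26 kg.
k = √(I/M) = √(3.82/10.26) = 0.61018 m.

0.610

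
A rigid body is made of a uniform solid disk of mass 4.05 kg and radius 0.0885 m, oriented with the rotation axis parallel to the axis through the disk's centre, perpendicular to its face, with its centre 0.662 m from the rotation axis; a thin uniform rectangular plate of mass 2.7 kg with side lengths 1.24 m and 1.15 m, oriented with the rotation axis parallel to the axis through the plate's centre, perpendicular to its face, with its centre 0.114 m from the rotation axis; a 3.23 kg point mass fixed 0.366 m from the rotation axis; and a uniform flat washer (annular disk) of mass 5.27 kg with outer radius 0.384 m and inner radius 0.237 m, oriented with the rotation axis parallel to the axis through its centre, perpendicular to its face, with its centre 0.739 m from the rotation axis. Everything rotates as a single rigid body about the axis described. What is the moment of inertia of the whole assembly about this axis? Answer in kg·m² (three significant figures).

Solid disk: I_cm = (1/2)MR² = (1/2)(4.05)(0.0885)² = 0.01586 kg·m²; centre at d = 0.662 m, so I = I_cm + Md² gives I = 0.01586 + (4.05)(0.662)² = 1.7907 kg·m².
Rectangular plate: I_cm = (1/12)M(a²+b²) = (1/12)(2.7)[(1.24)² + (1.15)²] = 0.64352 kg·m²; centre at d = 0.114 m, so I = I_cm + Md² gives I = 0.64352 + (2.7)(0.114)² = 0.67861 kg·m².
Point mass: I_cm = 0; centre at d = 0.366 m, so I = I_cm + Md² gives I = 0 + (3.23)(0.366)² = 0.43268 kg·m².
Annular disk: I_cm = (1/2)M(R²+r²) = (1/2)(5.27)[(0.384)² + (0.237)²] = 0.53655 kg·m²; centre at d = 0.739 m, so I = I_cm + Md² gives I = 0.53655 + (5.27)(0.739)² = 3.4146 kg·m².
Total I = 1.7907 + 0.67861 + 0.43268 + 3.4146 = 6.3166 kg·m².

6.32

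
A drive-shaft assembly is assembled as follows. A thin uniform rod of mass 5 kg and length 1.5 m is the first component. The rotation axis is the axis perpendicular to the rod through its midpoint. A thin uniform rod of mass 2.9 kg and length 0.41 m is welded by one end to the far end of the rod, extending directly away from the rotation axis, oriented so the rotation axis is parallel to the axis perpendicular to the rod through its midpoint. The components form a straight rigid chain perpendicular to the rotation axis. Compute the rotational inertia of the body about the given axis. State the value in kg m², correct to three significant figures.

3.62

Thin rod: I_cm = (1/12)ML² = (1/12)(5)(1.5)² = 0.9375 kg m²; axis through the centre, so I = 0.9375 kg m².
Thin rod: I_cm = (1/12)ML² = (1/12)(2.9)(0.41)² = 0.040624 kg m²; centre at d = 0.75 + 0.205 = 0.955 m, so the parallel axis theorem gives I = 0.040624 + (2.9)(0.955)² = 2.6855 kg m².
Total I = 0.9375 + 2.6855 = 3.623 kg m².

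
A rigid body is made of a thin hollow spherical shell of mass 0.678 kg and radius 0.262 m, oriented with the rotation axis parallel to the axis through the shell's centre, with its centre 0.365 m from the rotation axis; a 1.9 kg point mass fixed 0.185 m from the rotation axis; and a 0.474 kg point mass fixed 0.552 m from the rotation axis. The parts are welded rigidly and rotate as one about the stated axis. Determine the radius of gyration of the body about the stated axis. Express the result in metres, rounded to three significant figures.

Spherical shell: I_cm = (2/3)MR² = (2/3)(0.678)(0.262)² = 0.031027 kg m^2; centre at d = 0.365 m, so I = I_cm + Md² gives I = 0.031027 + (0.678)(0.365)² = 0.12135 kg m^2.
Point mass: I_cm = 0; centre at d = 0.185 m, so I = I_cm + Md² gives I = 0 + (1.9)(0.185)² = 0.065027 kg m^2.
Point mass: I_cm = 0; centre at d = 0.552 m, so I = I_cm + Md² gives I = 0 + (0.474)(0.552)² = 0.14443 kg m^2.
Total I = 0.33081 kg m^2; total mass M = 3.052 kg.
k = √(I/M) = √(0.33081/3.052) = 0.32923 m.

0.329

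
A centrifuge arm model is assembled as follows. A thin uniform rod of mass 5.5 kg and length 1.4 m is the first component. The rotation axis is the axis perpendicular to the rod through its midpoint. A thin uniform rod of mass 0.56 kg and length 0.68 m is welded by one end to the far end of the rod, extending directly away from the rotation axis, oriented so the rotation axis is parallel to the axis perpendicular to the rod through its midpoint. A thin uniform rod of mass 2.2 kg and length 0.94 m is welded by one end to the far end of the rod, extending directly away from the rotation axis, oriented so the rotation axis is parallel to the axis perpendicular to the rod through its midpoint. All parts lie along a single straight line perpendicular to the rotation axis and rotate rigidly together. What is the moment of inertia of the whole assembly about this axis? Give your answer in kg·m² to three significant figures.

Thin rod: I_cm = (1/12)ML² = (1/12)(5.5)(1.4)² = 0.89833 kg·m²; axis through the centre, so I = 0.89833 kg·m².
Thin rod: I_cm = (1/12)ML² = (1/12)(0.56)(0.68)² = 0.021579 kg·m²; centre at d = 0.7 + 0.34 = 1.04 m, so the parallel axis theorem gives I = 0.021579 + (0.56)(1.04)² = 0.62727 kg·m².
Thin rod: I_cm = (1/12)ML² = (1/12)(2.2)(0.94)² = 0.16199 kg·m²; centre at d = 0.7 + 0.34 + 0.34 + 0.47 = 1.85 m, so the parallel axis theorem gives I = 0.16199 + (2.2)(1.85)² = 7.6915 kg·m².
Total I = 0.89833 + 0.62727 + 7.6915 = 9.2171 kg·m².

9.22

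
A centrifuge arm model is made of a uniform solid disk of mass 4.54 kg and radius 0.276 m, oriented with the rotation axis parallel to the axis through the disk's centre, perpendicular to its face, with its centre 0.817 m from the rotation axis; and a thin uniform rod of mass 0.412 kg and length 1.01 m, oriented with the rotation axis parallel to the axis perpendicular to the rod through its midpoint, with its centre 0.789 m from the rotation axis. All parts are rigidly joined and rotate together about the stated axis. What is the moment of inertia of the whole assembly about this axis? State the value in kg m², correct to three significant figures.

3.49

Solid disk: I_cm = (1/2)MR² = (1/2)(4.54)(0.276)² = 0.17292 kg m²; centre at d = 0.817 m, so I = I_cm + Md² gives I = 0.17292 + (4.54)(0.817)² = 3.2033 kg m².
Thin rod: I_cm = (1/12)ML² = (1/12)(0.412)(1.01)² = 0.035023 kg m²; centre at d = 0.789 m, so I = I_cm + Md² gives I = 0.035023 + (0.412)(0.789)² = 0.2915 kg m².
Total I = 3.2033 + 0.2915 = 3.4948 kg m².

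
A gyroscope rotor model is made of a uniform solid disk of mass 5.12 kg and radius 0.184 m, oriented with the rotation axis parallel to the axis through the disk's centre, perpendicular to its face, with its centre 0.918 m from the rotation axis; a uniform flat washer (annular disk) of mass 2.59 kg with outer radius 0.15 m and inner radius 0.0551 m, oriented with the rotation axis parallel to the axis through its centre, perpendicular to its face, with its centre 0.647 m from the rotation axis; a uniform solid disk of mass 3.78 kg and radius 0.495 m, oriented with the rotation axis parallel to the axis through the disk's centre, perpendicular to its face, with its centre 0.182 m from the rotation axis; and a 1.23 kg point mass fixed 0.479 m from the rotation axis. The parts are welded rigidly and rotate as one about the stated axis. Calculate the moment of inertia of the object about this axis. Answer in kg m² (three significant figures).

6.39

Solid disk: I_cm = (1/2)MR² = (1/2)(5.12)(0.184)² = 0.086671 kg m²; centre at d = 0.918 m, so the parallel axis theorem gives I = 0.086671 + (5.12)(0.918)² = 4.4014 kg m².
Annular disk: I_cm = (1/2)M(R²+r²) = (1/2)(2.59)[(0.15)² + (0.0551)²] = 0.033069 kg m²; centre at d = 0.647 m, so the parallel axis theorem gives I = 0.033069 + (2.59)(0.647)² = 1.1173 kg m².
Solid disk: I_cm = (1/2)MR² = (1/2)(3.78)(0.495)² = 0.4631 kg m²; centre at d = 0.182 m, so the parallel axis theorem gives I = 0.4631 + (3.78)(0.182)² = 0.58831 kg m².
Point mass: I_cm = 0; centre at d = 0.479 m, so the parallel axis theorem gives I = 0 + (1.23)(0.479)² = 0.28221 kg m².
Total I = 4.4014 + 1.1173 + 0.58831 + 0.28221 = 6.3892 kg m².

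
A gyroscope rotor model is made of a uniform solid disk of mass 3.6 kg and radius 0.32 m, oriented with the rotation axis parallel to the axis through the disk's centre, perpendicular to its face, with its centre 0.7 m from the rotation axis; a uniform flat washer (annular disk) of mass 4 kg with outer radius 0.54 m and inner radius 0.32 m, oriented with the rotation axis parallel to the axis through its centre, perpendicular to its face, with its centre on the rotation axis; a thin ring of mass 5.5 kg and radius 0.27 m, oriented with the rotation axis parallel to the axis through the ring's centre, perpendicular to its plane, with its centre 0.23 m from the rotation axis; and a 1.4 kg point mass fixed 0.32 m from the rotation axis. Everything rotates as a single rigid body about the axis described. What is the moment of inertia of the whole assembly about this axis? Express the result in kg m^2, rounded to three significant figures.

Solid disk: I_cm = (1/2)MR² = (1/2)(3.6)(0.32)² = 0.18432 kg m^2; centre at d = 0.7 m, so the parallel axis theorem gives I = 0.18432 + (3.6)(0.7)² = 1.9483 kg m^2.
Annular disk: I_cm = (1/2)M(R²+r²) = (1/2)(4)[(0.54)² + (0.32)²] = 0.788 kg m^2; axis through the centre, so I = 0.788 kg m^2.
Thin ring: I_cm = MR² = (5.5)(0.27)² = 0.40095 kg m^2; centre at d = 0.23 m, so the parallel axis theorem gives I = 0.40095 + (5.5)(0.23)² = 0.6919 kg m^2.
Point mass: I_cm = 0; centre at d = 0.32 m, so the parallel axis theorem gives I = 0 + (1.4)(0.32)² = 0.14336 kg m^2.
Total I = 1.9483 + 0.788 + 0.6919 + 0.14336 = 3.5716 kg m^2.

3.57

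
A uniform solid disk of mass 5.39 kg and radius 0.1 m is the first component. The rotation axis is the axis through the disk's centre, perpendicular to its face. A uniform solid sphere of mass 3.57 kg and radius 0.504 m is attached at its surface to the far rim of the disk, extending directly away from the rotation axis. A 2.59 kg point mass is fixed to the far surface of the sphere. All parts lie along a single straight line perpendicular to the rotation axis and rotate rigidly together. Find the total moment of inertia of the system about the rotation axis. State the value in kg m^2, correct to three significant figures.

Solid disk: I_cm = (1/2)MR² = (1/2)(5.39)(0.1)² = 0.02695 kg m^2; axis through the centre, so I = 0.02695 kg m^2.
Solid sphere: I_cm = (2/5)MR² = (2/5)(3.57)(0.504)² = 0.36273 kg m^2; centre at d = 0.1 + 0.504 = 0.604 m, so I = I_cm + Md² gives I = 0.36273 + (3.57)(0.604)² = 1.6651 kg m^2.
Point mass: I_cm = 0; centre at d = 0.1 + 0.504 + 0.504 = 1.108 m, so I = I_cm + Md² gives I = 0 + (2.59)(1.108)² = 3.1796 kg m^2.
Total I = 0.02695 + 1.6651 + 3.1796 = 4.8717 kg m^2.

4.87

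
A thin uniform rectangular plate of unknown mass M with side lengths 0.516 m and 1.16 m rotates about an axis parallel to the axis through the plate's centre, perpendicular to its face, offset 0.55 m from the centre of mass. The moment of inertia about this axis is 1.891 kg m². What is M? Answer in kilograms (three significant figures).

4.33

I = I_cm + Md² = (1/12)M(a²+b²) + Md² = M·[0.0833333·[(0.516)² + (1.16)²] + (0.55)²] = M·0.43682.
So M = 1.891 / 0.43682 = 4.329 kg.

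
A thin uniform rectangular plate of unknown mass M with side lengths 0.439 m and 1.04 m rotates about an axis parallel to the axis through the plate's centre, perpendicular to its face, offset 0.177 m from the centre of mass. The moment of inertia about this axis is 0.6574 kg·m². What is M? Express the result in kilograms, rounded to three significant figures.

4.78

I = I_cm + Md² = (1/12)M(a²+b²) + Md² = M·[0.0833333·[(0.439)² + (1.04)²] + (0.177)²] = M·0.13752.
So M = 0.6574 / 0.13752 = 4.7803 kg.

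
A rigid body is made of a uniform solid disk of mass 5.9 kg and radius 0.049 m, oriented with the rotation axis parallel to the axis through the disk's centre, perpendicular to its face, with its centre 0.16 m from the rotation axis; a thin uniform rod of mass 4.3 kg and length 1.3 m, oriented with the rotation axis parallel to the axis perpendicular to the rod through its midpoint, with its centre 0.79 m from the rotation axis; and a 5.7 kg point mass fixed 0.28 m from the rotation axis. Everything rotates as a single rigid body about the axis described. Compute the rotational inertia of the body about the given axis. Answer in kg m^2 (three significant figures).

Solid disk: I_cm = (1/2)MR² = (1/2)(5.9)(0.049)² = 0.007083 kg m^2; centre at d = 0.16 m, so the parallel axis theorem gives I = 0.007083 + (5.9)(0.16)² = 0.15812 kg m^2.
Thin rod: I_cm = (1/12)ML² = (1/12)(4.3)(1.3)² = 0.60558 kg m^2; centre at d = 0.79 m, so the parallel axis theorem gives I = 0.60558 + (4.3)(0.79)² = 3.2892 kg m^2.
Point mass: I_cm = 0; centre at d = 0.28 m, so the parallel axis theorem gives I = 0 + (5.7)(0.28)² = 0.44688 kg m^2.
Total I = 0.15812 + 3.2892 + 0.44688 = 3.8942 kg m^2.

3.89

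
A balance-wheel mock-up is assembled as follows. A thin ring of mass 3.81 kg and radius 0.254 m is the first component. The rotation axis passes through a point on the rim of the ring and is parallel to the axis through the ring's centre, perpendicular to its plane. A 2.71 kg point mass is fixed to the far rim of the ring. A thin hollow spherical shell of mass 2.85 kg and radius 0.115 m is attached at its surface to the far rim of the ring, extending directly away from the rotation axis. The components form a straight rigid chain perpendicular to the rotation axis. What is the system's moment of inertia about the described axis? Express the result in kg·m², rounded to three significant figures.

Thin ring: I_cm = MR² = (3.81)(0.254)² = 0.24581 kg·m²; centre at d = 0.254 m, so the parallel axis theorem gives I = 0.24581 + (3.81)(0.254)² = 0.49161 kg·m².
Point mass: I_cm = 0; centre at d = 0.254 + 0.254 = 0.508 m, so the parallel axis theorem gives I = 0 + (2.71)(0.508)² = 0.69935 kg·m².
Spherical shell: I_cm = (2/3)MR² = (2/3)(2.85)(0.115)² = 0.025128 kg·m²; centre at d = 0.254 + 0.254 + 0.115 = 0.623 m, so the parallel axis theorem gives I = 0.025128 + (2.85)(0.623)² = 1.1313 kg·m².
Total I = 0.49161 + 0.69935 + 1.1313 = 2.3223 kg·m².

2.32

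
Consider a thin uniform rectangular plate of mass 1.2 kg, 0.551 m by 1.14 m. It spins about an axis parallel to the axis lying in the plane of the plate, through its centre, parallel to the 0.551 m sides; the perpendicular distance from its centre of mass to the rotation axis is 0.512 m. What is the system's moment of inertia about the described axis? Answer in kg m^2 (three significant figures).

0.445

I_cm = (1/12)Mb² = (1/12)(1.2)(1.14)² = 0.12996 kg m^2; centre at d = 0.512 m, so I = I_cm + Md² gives I = 0.12996 + (1.2)(0.512)² = 0.44453 kg m^2.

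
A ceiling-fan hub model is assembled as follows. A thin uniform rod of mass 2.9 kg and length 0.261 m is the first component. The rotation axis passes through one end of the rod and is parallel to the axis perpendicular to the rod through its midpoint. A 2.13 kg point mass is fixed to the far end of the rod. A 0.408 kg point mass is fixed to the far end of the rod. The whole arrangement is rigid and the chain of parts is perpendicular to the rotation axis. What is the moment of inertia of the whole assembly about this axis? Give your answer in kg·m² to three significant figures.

0.239

Thin rod: I_cm = (1/12)ML² = (1/12)(2.9)(0.261)² = 0.016463 kg·m²; centre at d = 0.1305 m, so the parallel axis theorem gives I = 0.016463 + (2.9)(0.1305)² = 0.06585 kg·m².
Point mass: I_cm = 0; centre at d = 0.1305 + 0.1305 = 0.261 m, so the parallel axis theorem gives I = 0 + (2.13)(0.261)² = 0.1451 kg·m².
Point mass: I_cm = 0; centre at d = 0.1305 + 0.1305 = 0.261 m, so the parallel axis theorem gives I = 0 + (0.408)(0.261)² = 0.027793 kg·m².
Total I = 0.06585 + 0.1451 + 0.027793 = 0.23874 kg·m².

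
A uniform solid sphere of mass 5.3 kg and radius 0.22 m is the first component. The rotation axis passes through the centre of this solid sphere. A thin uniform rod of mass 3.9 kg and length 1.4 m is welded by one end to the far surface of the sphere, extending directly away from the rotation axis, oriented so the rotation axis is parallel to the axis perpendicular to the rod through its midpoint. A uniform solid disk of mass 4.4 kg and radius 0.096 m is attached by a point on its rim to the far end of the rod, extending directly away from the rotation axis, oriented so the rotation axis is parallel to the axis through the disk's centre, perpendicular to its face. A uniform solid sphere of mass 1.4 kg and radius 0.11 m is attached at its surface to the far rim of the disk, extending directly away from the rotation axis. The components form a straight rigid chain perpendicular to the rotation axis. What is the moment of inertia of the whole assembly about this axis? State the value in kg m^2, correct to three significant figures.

Solid sphere: I_cm = (2/5)MR² = (2/5)(5.3)(0.22)² = 0.10261 kg m^2; axis through the centre, so I = 0.10261 kg m^2.
Thin rod: I_cm = (1/12)ML² = (1/12)(3.9)(1.4)² = 0.637 kg m^2; centre at d = 0.22 + 0.7 = 0.92 m, so I = I_cm + Md² gives I = 0.637 + (3.9)(0.92)² = 3.938 kg m^2.
Solid disk: I_cm = (1/2)MR² = (1/2)(4.4)(0.096)² = 0.020275 kg m^2; centre at d = 0.22 + 0.7 + 0.7 + 0.096 = 1.716 m, so I = I_cm + Md² gives I = 0.020275 + (4.4)(1.716)² = 12.977 kg m^2.
Solid sphere: I_cm = (2/5)MR² = (2/5)(1.4)(0.11)² = 0.006776 kg m^2; centre at d = 0.22 + 0.7 + 0.7 + 0.096 + 0.096 + 0.11 = 1.922 m, so I = I_cm + Md² gives I = 0.006776 + (1.4)(1.922)² = 5.1785 kg m^2.
Total I = 0.10261 + 3.938 + 12.977 + 5.1785 = 22.196 kg m^2.

22.2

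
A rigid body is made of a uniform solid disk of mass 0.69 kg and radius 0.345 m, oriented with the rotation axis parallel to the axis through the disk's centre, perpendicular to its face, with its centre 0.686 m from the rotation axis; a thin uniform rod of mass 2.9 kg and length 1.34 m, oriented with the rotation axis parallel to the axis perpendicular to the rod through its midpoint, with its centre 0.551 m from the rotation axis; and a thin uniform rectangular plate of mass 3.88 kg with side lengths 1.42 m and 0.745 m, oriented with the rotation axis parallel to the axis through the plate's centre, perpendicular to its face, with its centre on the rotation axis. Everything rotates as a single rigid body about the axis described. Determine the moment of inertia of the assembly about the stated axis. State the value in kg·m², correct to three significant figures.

Solid disk: I_cm = (1/2)MR² = (1/2)(0.69)(0.345)² = 0.041064 kg·m²; centre at d = 0.686 m, so I = I_cm + Md² gives I = 0.041064 + (0.69)(0.686)² = 0.36577 kg·m².
Thin rod: I_cm = (1/12)ML² = (1/12)(2.9)(1.34)² = 0.43394 kg·m²; centre at d = 0.551 m, so I = I_cm + Md² gives I = 0.43394 + (2.9)(0.551)² = 1.3144 kg·m².
Rectangular plate: I_cm = (1/12)M(a²+b²) = (1/12)(3.88)[(1.42)² + (0.745)²] = 0.83143 kg·m²; axis through the centre, so I = 0.83143 kg·m².
Total I = 0.36577 + 1.3144 + 0.83143 = 2.5116 kg·m².

2.51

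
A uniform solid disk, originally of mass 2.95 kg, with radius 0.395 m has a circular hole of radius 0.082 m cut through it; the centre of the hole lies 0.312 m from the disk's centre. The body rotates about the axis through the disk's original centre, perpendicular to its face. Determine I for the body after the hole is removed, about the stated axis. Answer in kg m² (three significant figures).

0.217

Unpierced body about its centre: I₀ = (1/2)MR² = (1/2)(2.95)(0.395)² = 0.23014 kg m².
The removed disk has mass m = M·(r/R)² = (2.95)(0.082/0.395)² = 0.12713 kg (same uniform areal density).
Its moment of inertia about the rotation axis (parallel-axis theorem): I_hole = (1/2)mr² + md² = (1/2)(0.12713)(0.082)² + (0.12713)(0.312)² = 0.012803 kg m².
Treating the hole as negative mass, I = I₀ − I_hole = 0.23014 − 0.012803 = 0.21733 kg m².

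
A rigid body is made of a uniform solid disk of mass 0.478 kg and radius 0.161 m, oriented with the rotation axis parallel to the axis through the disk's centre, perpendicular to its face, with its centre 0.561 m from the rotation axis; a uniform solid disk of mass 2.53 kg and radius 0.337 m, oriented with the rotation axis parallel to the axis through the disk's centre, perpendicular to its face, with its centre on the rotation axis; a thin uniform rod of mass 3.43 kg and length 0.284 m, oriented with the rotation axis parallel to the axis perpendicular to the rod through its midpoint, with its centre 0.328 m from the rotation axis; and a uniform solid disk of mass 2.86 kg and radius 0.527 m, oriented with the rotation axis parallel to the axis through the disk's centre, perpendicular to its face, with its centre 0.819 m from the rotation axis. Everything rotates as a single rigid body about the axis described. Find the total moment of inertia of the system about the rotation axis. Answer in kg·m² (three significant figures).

Solid disk: I_cm = (1/2)MR² = (1/2)(0.478)(0.161)² = 0.0061951 kg·m²; centre at d = 0.561 m, so the parallel axis theorem gives I = 0.0061951 + (0.478)(0.561)² = 0.15663 kg·m².
Solid disk: I_cm = (1/2)MR² = (1/2)(2.53)(0.337)² = 0.14366 kg·m²; axis through the centre, so I = 0.14366 kg·m².
Thin rod: I_cm = (1/12)ML² = (1/12)(3.43)(0.284)² = 0.023054 kg·m²; centre at d = 0.328 m, so the parallel axis theorem gives I = 0.023054 + (3.43)(0.328)² = 0.39207 kg·m².
Solid disk: I_cm = (1/2)MR² = (1/2)(2.86)(0.527)² = 0.39715 kg·m²; centre at d = 0.819 m, so the parallel axis theorem gives I = 0.39715 + (2.86)(0.819)² = 2.3155 kg·m².
Total I = 0.15663 + 0.14366 + 0.39207 + 2.3155 = 3.0079 kg·m².

3.01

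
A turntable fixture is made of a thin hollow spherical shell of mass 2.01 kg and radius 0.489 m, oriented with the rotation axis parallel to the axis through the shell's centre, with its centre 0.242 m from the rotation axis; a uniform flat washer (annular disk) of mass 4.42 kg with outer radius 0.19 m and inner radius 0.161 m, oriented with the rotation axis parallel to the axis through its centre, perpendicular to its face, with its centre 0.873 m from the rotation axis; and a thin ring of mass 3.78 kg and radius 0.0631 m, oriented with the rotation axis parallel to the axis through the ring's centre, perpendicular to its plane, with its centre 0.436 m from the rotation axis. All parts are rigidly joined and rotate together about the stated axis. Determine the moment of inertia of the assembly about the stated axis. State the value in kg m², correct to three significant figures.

Spherical shell: I_cm = (2/3)MR² = (2/3)(2.01)(0.489)² = 0.32042 kg m²; centre at d = 0.242 m, so I = I_cm + Md² gives I = 0.32042 + (2.01)(0.242)² = 0.43814 kg m².
Annular disk: I_cm = (1/2)M(R²+r²) = (1/2)(4.42)[(0.19)² + (0.161)²] = 0.13707 kg m²; centre at d = 0.873 m, so I = I_cm + Md² gives I = 0.13707 + (4.42)(0.873)² = 3.5057 kg m².
Thin ring: I_cm = MR² = (3.78)(0.0631)² = 0.01505 kg m²; centre at d = 0.436 m, so I = I_cm + Md² gives I = 0.01505 + (3.78)(0.436)² = 0.73361 kg m².
Total I = 0.43814 + 3.5057 + 0.73361 = 4.6774 kg m².

4.68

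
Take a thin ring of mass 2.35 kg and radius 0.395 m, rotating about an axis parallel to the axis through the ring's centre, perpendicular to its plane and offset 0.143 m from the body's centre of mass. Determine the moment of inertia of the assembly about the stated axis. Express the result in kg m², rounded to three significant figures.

0.415

I_cm = MR² = (2.35)(0.395)² = 0.36666 kg m²; centre at d = 0.143 m, so I = I_cm + Md² gives I = 0.36666 + (2.35)(0.143)² = 0.41471 kg m².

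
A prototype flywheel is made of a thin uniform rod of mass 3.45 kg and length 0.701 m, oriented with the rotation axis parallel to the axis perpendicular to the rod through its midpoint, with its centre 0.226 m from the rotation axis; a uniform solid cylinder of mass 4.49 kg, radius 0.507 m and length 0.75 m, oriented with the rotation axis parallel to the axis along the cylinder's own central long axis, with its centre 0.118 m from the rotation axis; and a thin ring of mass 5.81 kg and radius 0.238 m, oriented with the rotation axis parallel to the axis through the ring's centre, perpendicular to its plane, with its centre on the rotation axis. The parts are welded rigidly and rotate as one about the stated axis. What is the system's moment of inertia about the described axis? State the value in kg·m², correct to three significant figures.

Thin rod: I_cm = (1/12)ML² = (1/12)(3.45)(0.701)² = 0.14128 kg·m²; centre at d = 0.226 m, so the parallel axis theorem gives I = 0.14128 + (3.45)(0.226)² = 0.31749 kg·m².
Solid cylinder: I_cm = (1/2)MR² = (1/2)(4.49)(0.507)² = 0.57708 kg·m²; centre at d = 0.118 m, so the parallel axis theorem gives I = 0.57708 + (4.49)(0.118)² = 0.63959 kg·m².
Thin ring: I_cm = MR² = (5.81)(0.238)² = 0.3291 kg·m²; axis through the centre, so I = 0.3291 kg·m².
Total I = 0.31749 + 0.63959 + 0.3291 = 1.2862 kg·m².

1.29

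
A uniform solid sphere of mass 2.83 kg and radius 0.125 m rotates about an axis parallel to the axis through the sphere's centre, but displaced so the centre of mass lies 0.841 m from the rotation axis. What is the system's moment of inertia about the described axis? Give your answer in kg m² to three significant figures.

I_cm = (2/5)MR² = (2/5)(2.83)(0.125)² = 0.017688 kg m²; centre at d = 0.841 m, so the parallel axis theorem gives I = 0.017688 + (2.83)(0.841)² = 2.0193 kg m².

2.02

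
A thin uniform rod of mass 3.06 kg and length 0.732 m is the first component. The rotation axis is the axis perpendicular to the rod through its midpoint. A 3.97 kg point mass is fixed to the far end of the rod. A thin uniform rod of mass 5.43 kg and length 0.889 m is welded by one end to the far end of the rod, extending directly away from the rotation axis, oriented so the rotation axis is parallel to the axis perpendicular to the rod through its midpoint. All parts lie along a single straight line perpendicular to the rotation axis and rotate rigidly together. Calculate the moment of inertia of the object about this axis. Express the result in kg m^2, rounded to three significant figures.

Thin rod: I_cm = (1/12)ML² = (1/12)(3.06)(0.732)² = 0.13664 kg m^2; axis through the centre, so I = 0.13664 kg m^2.
Point mass: I_cm = 0; centre at d = 0.366 m, so the parallel axis theorem gives I = 0 + (3.97)(0.366)² = 0.53181 kg m^2.
Thin rod: I_cm = (1/12)ML² = (1/12)(5.43)(0.889)² = 0.35762 kg m^2; centre at d = 0.366 + 0.4445 = 0.8105 m, so the parallel axis theorem gives I = 0.35762 + (5.43)(0.8105)² = 3.9246 kg m^2.
Total I = 0.13664 + 0.53181 + 3.9246 = 4.5931 kg m^2.

4.59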